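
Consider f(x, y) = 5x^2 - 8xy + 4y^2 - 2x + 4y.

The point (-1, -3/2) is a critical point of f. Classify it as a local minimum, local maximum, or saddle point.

The Hessian of f is constant: H = [[10, -8], [-8, 8]].
det(H) = 10·8 − (-8)² = 16.
det(H) > 0 and tr(H) = 18 > 0, so H is positive definite and the point is a local minimum.

local minimum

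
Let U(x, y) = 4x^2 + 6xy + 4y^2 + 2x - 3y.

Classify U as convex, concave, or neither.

U is quadratic, so its Hessian is the constant matrix H = [[8, 6], [6, 8]].
det(H) = 28, tr(H) = 16.
det(H) > 0 and tr(H) > 0, so H is positive definite everywhere: convex.

convex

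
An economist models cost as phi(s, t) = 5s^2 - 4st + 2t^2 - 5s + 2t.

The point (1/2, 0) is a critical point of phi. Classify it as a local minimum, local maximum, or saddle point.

local minimum

The Hessian of phi is constant: H = [[10, -4], [-4, 4]].
det(H) = 10·4 − (-4)² = 24.
det(H) > 0 and tr(H) = 14 > 0, so H is positive definite and the point is a local minimum.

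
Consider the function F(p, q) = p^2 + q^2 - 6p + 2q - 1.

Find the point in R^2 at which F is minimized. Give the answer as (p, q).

F(p,q) separates as A(p) + B(q) − 1, so its minimum is min A + min B − 1.
A'(p) = 2p - 6 vanishes at p ∈ {3}; B'(q) = 2q + 2 vanishes at q ∈ {-1}.
Local minima of A (where A''>0): A(3)=-9. Local minima of B: B(-1)=-1.
So the global minimum of F is A(3) + B(-1) − 1 = -9 − 1 − 1 = -11, attained at (3, -1).

(3, -1)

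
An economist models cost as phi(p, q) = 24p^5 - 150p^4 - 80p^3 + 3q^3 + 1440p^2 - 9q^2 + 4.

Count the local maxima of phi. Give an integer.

phi separates as a function of p plus a function of q, so ∇phi=0 decouples.
∂phi/∂p = 120p(p - 4)(p - 3)(p + 2) = 0 at p ∈ {-2, 0, 3, 4}; ∂phi/∂q = 9q(q - 2) = 0 at q ∈ {0, 2}.
The Hessian is diagonal: diag(phi_pp, phi_qq). Second derivatives: phi_pp(-2)=-7200, phi_pp(0)=2880, phi_pp(3)=-1800, phi_pp(4)=2880; phi_qq(0)=-18, phi_qq(2)=18.
Local maxima occur where both diagonal entries negative: (-2, 0), (3, 0). Count: 2.

2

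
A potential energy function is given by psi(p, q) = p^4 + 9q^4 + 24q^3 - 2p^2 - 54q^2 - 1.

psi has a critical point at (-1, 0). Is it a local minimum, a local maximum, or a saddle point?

The mixed partial ∂²psi/∂p∂q is 0, so the Hessian at any point is diag(psi_pp, psi_qq) = diag(4(3p^2 - 1), 36(3q^2 + 4q - 3)).
At (-1, 0): H = diag(8, -108).
The eigenvalues have opposite signs, so H is indefinite: a saddle point.

saddle point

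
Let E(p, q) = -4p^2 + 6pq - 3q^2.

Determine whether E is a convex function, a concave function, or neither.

concave

E is quadratic, so its Hessian is the constant matrix H = [[-8, 6], [6, -6]].
det(H) = 12, tr(H) = -14.
det(H) > 0 and tr(H) < 0, so H is negative definite everywhere: concave.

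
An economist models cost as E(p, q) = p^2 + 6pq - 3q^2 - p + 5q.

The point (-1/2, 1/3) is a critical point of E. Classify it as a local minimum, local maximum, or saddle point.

saddle point

The Hessian of E is constant: H = [[2, 6], [6, -6]].
det(H) = 2·(-6) − 6² = -48.
Since det(H) < 0, H is indefinite and the critical point is a saddle point.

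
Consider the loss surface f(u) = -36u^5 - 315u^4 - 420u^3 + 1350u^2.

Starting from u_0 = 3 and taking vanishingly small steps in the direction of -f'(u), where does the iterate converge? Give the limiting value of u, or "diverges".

f'(u) = -180u(u - 1)(u + 3)(u + 5), so f'(3) = -51840.
Gradient descent moves in the -f' direction, i.e. u is increasing.
There is no critical point above u=3, and f' keeps the same sign, so the iterate runs off to +∞.

diverges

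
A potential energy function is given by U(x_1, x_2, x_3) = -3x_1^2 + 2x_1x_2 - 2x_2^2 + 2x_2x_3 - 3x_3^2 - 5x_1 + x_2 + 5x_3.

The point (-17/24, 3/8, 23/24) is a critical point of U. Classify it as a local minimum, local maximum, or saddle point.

The Hessian is constant: H = [[-6, 2, 0], [2, -4, 2], [0, 2, -6]].
Leading principal minors: Δ₁ = -6, Δ₂ = 20, Δ₃ = -96.
The minors alternate sign starting negative (−, +, −), so H is negative definite: a local maximum.

local maximum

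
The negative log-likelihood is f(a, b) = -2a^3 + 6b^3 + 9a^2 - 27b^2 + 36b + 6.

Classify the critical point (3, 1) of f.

local maximum

The mixed partial ∂²f/∂a∂b is 0, so the Hessian at any point is diag(f_aa, f_bb) = diag(6(-2a + 3), 18(2b - 3)).
At (3, 1): H = diag(-18, -18).
Both eigenvalues are negative, so H is negative definite: a local maximum.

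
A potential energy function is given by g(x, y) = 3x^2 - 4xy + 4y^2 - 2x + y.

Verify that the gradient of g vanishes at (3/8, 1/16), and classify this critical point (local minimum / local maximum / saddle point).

∇g = (6x - 4y - 2, -4x + 8y + 1); substituting (3/8, 1/16) gives ∇g = (0, 0), so (3/8, 1/16) is indeed a critical point.
The Hessian of g is constant: H = [[6, -4], [-4, 8]].
det(H) = 6·8 − (-4)² = 32.
det(H) > 0 and tr(H) = 14 > 0, so H is positive definite and the point is a local minimum.

local minimum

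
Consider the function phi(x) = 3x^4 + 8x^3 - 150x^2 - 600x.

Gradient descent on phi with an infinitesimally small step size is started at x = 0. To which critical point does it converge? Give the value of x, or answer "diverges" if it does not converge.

phi'(x) = 12(x - 5)(x + 2)(x + 5), so phi'(0) = -600.
Gradient descent moves in the -phi' direction, i.e. x is increasing.
The nearest critical point in that direction is x = 5, where phi'' = 840 > 0 (a local minimum). The iterate converges there.

5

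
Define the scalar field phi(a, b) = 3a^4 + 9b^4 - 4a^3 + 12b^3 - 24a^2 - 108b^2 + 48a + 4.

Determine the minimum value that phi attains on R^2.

phi(a,b) separates as P(a) + Q(b) + 4, so its minimum is min P + min Q + 4.
P'(a) = 12(a - 2)(a - 1)(a + 2) vanishes at a ∈ {-2, 1, 2}; Q'(b) = 36b(b - 2)(b + 3) vanishes at b ∈ {-3, 0, 2}.
Local minima of P (where P''>0): P(-2)=-112, P(2)=16. Local minima of Q: Q(-3)=-567, Q(2)=-192.
So the global minimum of phi is P(-2) + Q(-3) + 4 = -112 − 567 + 4 = -675, attained at (-2, -3).

-675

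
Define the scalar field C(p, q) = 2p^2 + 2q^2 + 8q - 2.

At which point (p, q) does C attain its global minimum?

C(p,q) separates as A(p) + B(q) − 2, so its minimum is min A + min B − 2.
A'(p) = 4p vanishes at p ∈ {0}; B'(q) = 4q + 8 vanishes at q ∈ {-2}.
Local minima of A (where A''>0): A(0)=0. Local minima of B: B(-2)=-8.
So the global minimum of C is A(0) + B(-2) − 2 = 0 − 8 − 2 = -10, attained at (0, -2).

(0, -2)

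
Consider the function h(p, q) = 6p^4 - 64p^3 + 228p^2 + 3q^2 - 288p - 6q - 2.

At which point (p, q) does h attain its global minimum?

(1, 1)

h(p,q) separates as A(p) + B(q) − 2, so its minimum is min A + min B − 2.
A'(p) = 24(p - 4)(p - 3)(p - 1) vanishes at p ∈ {1, 3, 4}; B'(q) = 6q - 6 vanishes at q ∈ {1}.
Local minima of A (where A''>0): A(1)=-118, A(4)=-64. Local minima of B: B(1)=-3.
So the global minimum of h is A(1) + B(1) − 2 = -118 − 3 − 2 = -123, attained at (1, 1).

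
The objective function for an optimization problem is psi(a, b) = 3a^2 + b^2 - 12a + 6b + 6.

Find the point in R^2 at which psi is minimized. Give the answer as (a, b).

psi(a,b) separates as P(a) + Q(b) + 6, so its minimum is min P + min Q + 6.
P'(a) = 6a - 12 vanishes at a ∈ {2}; Q'(b) = 2b + 6 vanishes at b ∈ {-3}.
Local minima of P (where P''>0): P(2)=-12. Local minima of Q: Q(-3)=-9.
So the global minimum of psi is P(2) + Q(-3) + 6 = -12 − 9 + 6 = -15, attained at (2, -3).

(2, -3)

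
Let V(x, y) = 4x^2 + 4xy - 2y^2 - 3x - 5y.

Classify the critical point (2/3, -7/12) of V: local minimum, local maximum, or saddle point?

saddle point

The Hessian of V is constant: H = [[8, 4], [4, -4]].
det(H) = 8·(-4) − 4² = -48.
Since det(H) < 0, H is indefinite and the critical point is a saddle point.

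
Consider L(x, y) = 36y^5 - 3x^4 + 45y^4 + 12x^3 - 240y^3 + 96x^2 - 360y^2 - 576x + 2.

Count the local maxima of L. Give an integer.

4

L separates as a function of x plus a function of y, so ∇L=0 decouples.
∂L/∂x = -12(x - 4)(x - 3)(x + 4) = 0 at x ∈ {-4, 3, 4}; ∂L/∂y = 180y(y - 2)(y + 1)(y + 2) = 0 at y ∈ {-2, -1, 0, 2}.
The Hessian is diagonal: diag(L_xx, L_yy). Second derivatives: L_xx(-4)=-672, L_xx(3)=84, L_xx(4)=-96; L_yy(-2)=-1440, L_yy(-1)=540, L_yy(0)=-720, L_yy(2)=4320.
Local maxima occur where both diagonal entries negative: (-4, -2), (-4, 0), (4, -2), (4, 0). Count: 4.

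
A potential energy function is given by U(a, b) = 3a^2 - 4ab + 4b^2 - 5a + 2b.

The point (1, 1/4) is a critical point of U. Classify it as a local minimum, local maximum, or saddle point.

The Hessian of U is constant: H = [[6, -4], [-4, 8]].
det(H) = 6·8 − (-4)² = 32.
det(H) > 0 and tr(H) = 14 > 0, so H is positive definite and the point is a local minimum.

local minimum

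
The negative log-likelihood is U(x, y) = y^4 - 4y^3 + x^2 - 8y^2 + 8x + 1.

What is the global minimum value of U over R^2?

U(x,y) separates as P(x) + Q(y) + 1, so its minimum is min P + min Q + 1.
P'(x) = 2x + 8 vanishes at x ∈ {-4}; Q'(y) = 4y(y - 4)(y + 1) vanishes at y ∈ {-1, 0, 4}.
Local minima of P (where P''>0): P(-4)=-16. Local minima of Q: Q(-1)=-3, Q(4)=-128.
So the global minimum of U is P(-4) + Q(4) + 1 = -16 − 128 + 1 = -143, attained at (-4, 4).

-143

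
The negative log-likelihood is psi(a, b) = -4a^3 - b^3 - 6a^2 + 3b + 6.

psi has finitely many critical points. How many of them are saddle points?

2

psi separates as a function of a plus a function of b, so ∇psi=0 decouples.
∂psi/∂a = -12a(a + 1) = 0 at a ∈ {-1, 0}; ∂psi/∂b = -3(b - 1)(b + 1) = 0 at b ∈ {-1, 1}.
The Hessian is diagonal: diag(psi_aa, psi_bb). Second derivatives: psi_aa(-1)=12, psi_aa(0)=-12; psi_bb(-1)=6, psi_bb(1)=-6.
Saddle points occur where the two diagonal entries have opposite signs: (-1, 1), (0, -1). Count: 2.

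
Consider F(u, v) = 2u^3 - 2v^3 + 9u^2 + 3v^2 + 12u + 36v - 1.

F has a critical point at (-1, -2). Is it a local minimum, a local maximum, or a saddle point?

local minimum

The mixed partial ∂²F/∂u∂v is 0, so the Hessian at any point is diag(F_uu, F_vv) = diag(6(2u + 3), 6(-2v + 1)).
At (-1, -2): H = diag(6, 30).
Both eigenvalues are positive, so H is positive definite: a local minimum.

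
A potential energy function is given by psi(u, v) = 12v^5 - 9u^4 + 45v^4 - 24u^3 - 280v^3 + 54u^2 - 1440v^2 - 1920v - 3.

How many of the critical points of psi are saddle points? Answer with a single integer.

psi separates as a function of u plus a function of v, so ∇psi=0 decouples.
∂psi/∂u = -36u(u - 1)(u + 3) = 0 at u ∈ {-3, 0, 1}; ∂psi/∂v = 60(v - 4)(v + 1)(v + 2)(v + 4) = 0 at v ∈ {-4, -2, -1, 4}.
The Hessian is diagonal: diag(psi_uu, psi_vv). Second derivatives: psi_uu(-3)=-432, psi_uu(0)=108, psi_uu(1)=-144; psi_vv(-4)=-2880, psi_vv(-2)=720, psi_vv(-1)=-900, psi_vv(4)=14400.
Saddle points occur where the two diagonal entries have opposite signs: (-3, -2), (-3, 4), (0, -4), (0, -1), (1, -2), (1, 4). Count: 6.

6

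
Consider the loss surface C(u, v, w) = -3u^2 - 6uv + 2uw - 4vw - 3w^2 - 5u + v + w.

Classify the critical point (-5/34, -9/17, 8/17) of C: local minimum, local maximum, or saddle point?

saddle point

The Hessian is constant: H = [[-6, -6, 2], [-6, 0, -4], [2, -4, -6]].
Leading principal minors: Δ₁ = -6, Δ₂ = -36, Δ₃ = 408.
The minors fit neither the all-positive nor the alternating-sign pattern, so H is indefinite: a saddle point.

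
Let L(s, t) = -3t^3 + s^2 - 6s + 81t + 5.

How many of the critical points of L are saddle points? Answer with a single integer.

1

L separates as a function of s plus a function of t, so ∇L=0 decouples.
∂L/∂s = 2(s - 3) = 0 at s ∈ {3}; ∂L/∂t = -9(t - 3)(t + 3) = 0 at t ∈ {-3, 3}.
The Hessian is diagonal: diag(L_ss, L_tt). Second derivatives: L_ss(3)=2; L_tt(-3)=54, L_tt(3)=-54.
Saddle points occur where the two diagonal entries have opposite signs: (3, 3). Count: 1.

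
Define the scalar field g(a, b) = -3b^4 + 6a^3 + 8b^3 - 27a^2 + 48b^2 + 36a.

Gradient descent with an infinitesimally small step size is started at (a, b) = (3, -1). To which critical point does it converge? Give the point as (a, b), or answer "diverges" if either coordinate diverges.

(2, 0)

g is separable, so gradient descent decouples: a follows -∂g/∂a, b follows -∂g/∂b.
∂g/∂a = 18(a - 2)(a - 1); at a=3 this is 36, so a decreases.
∂g/∂b = -12b(b - 4)(b + 2); at b=-1 this is -60, so b increases.
a converges to its nearest critical value 2 (a local min of the a-part); b converges to 0. The iterate converges to (2, 0).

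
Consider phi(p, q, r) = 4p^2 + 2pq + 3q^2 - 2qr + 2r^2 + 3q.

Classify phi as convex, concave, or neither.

convex

phi is quadratic, so its Hessian is the constant matrix H = [[8, 2, 0], [2, 6, -2], [0, -2, 4]].
Leading principal minors: 8, 44, 144.
All positive ⇒ H ≻ 0 ⇒ convex.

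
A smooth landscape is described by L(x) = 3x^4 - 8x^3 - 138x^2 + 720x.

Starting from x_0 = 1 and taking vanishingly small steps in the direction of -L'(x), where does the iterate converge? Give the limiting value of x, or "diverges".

-5

L'(x) = 12(x - 4)(x - 3)(x + 5), so L'(1) = 432.
Gradient descent moves in the -L' direction, i.e. x is decreasing.
The nearest critical point in that direction is x = -5, where L'' = 864 > 0 (a local minimum). The iterate converges there.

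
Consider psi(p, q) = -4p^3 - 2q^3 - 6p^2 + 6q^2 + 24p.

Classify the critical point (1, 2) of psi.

The mixed partial ∂²psi/∂p∂q is 0, so the Hessian at any point is diag(psi_pp, psi_qq) = diag(-12(2p + 1), 12(-q + 1)).
At (1, 2): H = diag(-36, -12).
Both eigenvalues are negative, so H is negative definite: a local maximum.

local maximum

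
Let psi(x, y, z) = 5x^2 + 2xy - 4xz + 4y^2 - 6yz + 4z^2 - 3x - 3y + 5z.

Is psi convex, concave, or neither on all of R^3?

psi is quadratic, so its Hessian is the constant matrix H = [[10, 2, -4], [2, 8, -6], [-4, -6, 8]].
Leading principal minors: 10, 76, 216.
All positive ⇒ H ≻ 0 ⇒ convex.

convex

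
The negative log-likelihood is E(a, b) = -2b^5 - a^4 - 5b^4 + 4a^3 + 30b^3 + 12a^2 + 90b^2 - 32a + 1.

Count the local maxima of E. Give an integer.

E separates as a function of a plus a function of b, so ∇E=0 decouples.
∂E/∂a = -4(a - 4)(a - 1)(a + 2) = 0 at a ∈ {-2, 1, 4}; ∂E/∂b = -10b(b - 3)(b + 2)(b + 3) = 0 at b ∈ {-3, -2, 0, 3}.
The Hessian is diagonal: diag(E_aa, E_bb). Second derivatives: E_aa(-2)=-72, E_aa(1)=36, E_aa(4)=-72; E_bb(-3)=180, E_bb(-2)=-100, E_bb(0)=180, E_bb(3)=-900.
Local maxima occur where both diagonal entries negative: (-2, -2), (-2, 3), (4, -2), (4, 3). Count: 4.

4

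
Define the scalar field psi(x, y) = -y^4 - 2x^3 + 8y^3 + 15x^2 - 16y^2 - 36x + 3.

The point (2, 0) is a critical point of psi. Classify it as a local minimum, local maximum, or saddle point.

saddle point

The mixed partial ∂²psi/∂x∂y is 0, so the Hessian at any point is diag(psi_xx, psi_yy) = diag(6(-2x + 5), 4(-3y^2 + 12y - 8)).
At (2, 0): H = diag(6, -32).
The eigenvalues have opposite signs, so H is indefinite: a saddle point.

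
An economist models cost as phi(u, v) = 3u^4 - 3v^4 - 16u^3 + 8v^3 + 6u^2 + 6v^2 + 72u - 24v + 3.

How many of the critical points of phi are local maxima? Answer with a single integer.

2

phi separates as a function of u plus a function of v, so ∇phi=0 decouples.
∂phi/∂u = 12(u - 3)(u - 2)(u + 1) = 0 at u ∈ {-1, 2, 3}; ∂phi/∂v = -12(v - 2)(v - 1)(v + 1) = 0 at v ∈ {-1, 1, 2}.
The Hessian is diagonal: diag(phi_uu, phi_vv). Second derivatives: phi_uu(-1)=144, phi_uu(2)=-36, phi_uu(3)=48; phi_vv(-1)=-72, phi_vv(1)=24, phi_vv(2)=-36.
Local maxima occur where both diagonal entries negative: (2, -1), (2, 2). Count: 2.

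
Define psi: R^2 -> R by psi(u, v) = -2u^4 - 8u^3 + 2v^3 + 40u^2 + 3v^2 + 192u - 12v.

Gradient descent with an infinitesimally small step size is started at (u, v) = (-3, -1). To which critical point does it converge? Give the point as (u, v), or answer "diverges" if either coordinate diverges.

(-2, 1)

psi is separable, so gradient descent decouples: u follows -∂psi/∂u, v follows -∂psi/∂v.
∂psi/∂u = -8(u - 3)(u + 2)(u + 4); at u=-3 this is -48, so u increases.
∂psi/∂v = 6(v - 1)(v + 2); at v=-1 this is -12, so v increases.
u converges to its nearest critical value -2 (a local min of the u-part); v converges to 1. The iterate converges to (-2, 1).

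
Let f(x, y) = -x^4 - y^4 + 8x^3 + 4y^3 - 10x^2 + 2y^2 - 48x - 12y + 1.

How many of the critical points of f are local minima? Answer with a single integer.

1

f separates as a function of x plus a function of y, so ∇f=0 decouples.
∂f/∂x = -4(x - 4)(x - 3)(x + 1) = 0 at x ∈ {-1, 3, 4}; ∂f/∂y = -4(y - 3)(y - 1)(y + 1) = 0 at y ∈ {-1, 1, 3}.
The Hessian is diagonal: diag(f_xx, f_yy). Second derivatives: f_xx(-1)=-80, f_xx(3)=16, f_xx(4)=-20; f_yy(-1)=-32, f_yy(1)=16, f_yy(3)=-32.
Local minima occur where both diagonal entries positive: (3, 1). Count: 1.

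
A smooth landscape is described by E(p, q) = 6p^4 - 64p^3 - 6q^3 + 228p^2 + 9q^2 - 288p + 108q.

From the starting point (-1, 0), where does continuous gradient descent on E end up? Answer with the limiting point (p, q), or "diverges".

(1, -2)

E is separable, so gradient descent decouples: p follows -∂E/∂p, q follows -∂E/∂q.
∂E/∂p = 24(p - 4)(p - 3)(p - 1); at p=-1 this is -960, so p increases.
∂E/∂q = -18(q - 3)(q + 2); at q=0 this is 108, so q decreases.
p converges to its nearest critical value 1 (a local min of the p-part); q converges to -2. The iterate converges to (1, -2).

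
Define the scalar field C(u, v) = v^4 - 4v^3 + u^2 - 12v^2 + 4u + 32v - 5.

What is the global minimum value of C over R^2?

-73

C(u,v) separates as P(u) + Q(v) − 5, so its minimum is min P + min Q − 5.
P'(u) = 2u + 4 vanishes at u ∈ {-2}; Q'(v) = 4(v - 4)(v - 1)(v + 2) vanishes at v ∈ {-2, 1, 4}.
Local minima of P (where P''>0): P(-2)=-4. Local minima of Q: Q(-2)=-64, Q(4)=-64.
So the global minimum of C is P(-2) + Q(-2) − 5 = -4 − 64 − 5 = -73, attained at (-2, -2).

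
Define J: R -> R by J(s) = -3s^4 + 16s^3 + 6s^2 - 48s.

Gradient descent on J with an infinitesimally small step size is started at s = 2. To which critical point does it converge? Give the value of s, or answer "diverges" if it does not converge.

J'(s) = -12(s - 4)(s - 1)(s + 1), so J'(2) = 72.
Gradient descent moves in the -J' direction, i.e. s is decreasing.
The nearest critical point in that direction is s = 1, where J'' = 72 > 0 (a local minimum). The iterate converges there.

1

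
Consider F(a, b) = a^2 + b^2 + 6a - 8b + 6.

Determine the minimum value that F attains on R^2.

-19

F(a,b) separates as P(a) + Q(b) + 6, so its minimum is min P + min Q + 6.
P'(a) = 2a + 6 vanishes at a ∈ {-3}; Q'(b) = 2b - 8 vanishes at b ∈ {4}.
Local minima of P (where P''>0): P(-3)=-9. Local minima of Q: Q(4)=-16.
So the global minimum of F is P(-3) + Q(4) + 6 = -9 − 16 + 6 = -19, attained at (-3, 4).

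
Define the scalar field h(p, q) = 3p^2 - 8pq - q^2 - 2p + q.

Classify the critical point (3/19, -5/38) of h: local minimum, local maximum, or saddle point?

saddle point

The Hessian of h is constant: H = [[6, -8], [-8, -2]].
det(H) = 6·(-2) − (-8)² = -76.
Since det(H) < 0, H is indefinite and the critical point is a saddle point.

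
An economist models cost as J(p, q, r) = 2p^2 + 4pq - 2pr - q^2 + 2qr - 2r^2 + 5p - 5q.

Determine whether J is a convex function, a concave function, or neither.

neither

J is quadratic, so its Hessian is the constant matrix H = [[4, 4, -2], [4, -2, 2], [-2, 2, -4]].
Leading principal minors: 4, -24, 56.
Neither pattern holds ⇒ H is indefinite ⇒ neither convex nor concave.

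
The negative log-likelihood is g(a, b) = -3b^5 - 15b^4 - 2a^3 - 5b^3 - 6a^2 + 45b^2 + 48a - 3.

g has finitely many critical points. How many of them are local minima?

2

g separates as a function of a plus a function of b, so ∇g=0 decouples.
∂g/∂a = -6(a - 2)(a + 4) = 0 at a ∈ {-4, 2}; ∂g/∂b = -15b(b - 1)(b + 2)(b + 3) = 0 at b ∈ {-3, -2, 0, 1}.
The Hessian is diagonal: diag(g_aa, g_bb). Second derivatives: g_aa(-4)=36, g_aa(2)=-36; g_bb(-3)=180, g_bb(-2)=-90, g_bb(0)=90, g_bb(1)=-180.
Local minima occur where both diagonal entries positive: (-4, -3), (-4, 0). Count: 2.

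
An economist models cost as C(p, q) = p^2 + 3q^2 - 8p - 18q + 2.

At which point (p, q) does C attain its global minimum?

C(p,q) separates as A(p) + B(q) + 2, so its minimum is min A + min B + 2.
A'(p) = 2p - 8 vanishes at p ∈ {4}; B'(q) = 6q - 18 vanishes at q ∈ {3}.
Local minima of A (where A''>0): A(4)=-16. Local minima of B: B(3)=-27.
So the global minimum of C is A(4) + B(3) + 2 = -16 − 27 + 2 = -41, attained at (4, 3).

(4, 3)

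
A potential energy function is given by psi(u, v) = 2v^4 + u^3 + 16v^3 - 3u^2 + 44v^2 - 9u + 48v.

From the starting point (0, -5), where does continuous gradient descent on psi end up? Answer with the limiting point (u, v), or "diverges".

(3, -3)

psi is separable, so gradient descent decouples: u follows -∂psi/∂u, v follows -∂psi/∂v.
∂psi/∂u = 3(u - 3)(u + 1); at u=0 this is -9, so u increases.
∂psi/∂v = 8(v + 1)(v + 2)(v + 3); at v=-5 this is -192, so v increases.
u converges to its nearest critical value 3 (a local min of the u-part); v converges to -3. The iterate converges to (3, -3).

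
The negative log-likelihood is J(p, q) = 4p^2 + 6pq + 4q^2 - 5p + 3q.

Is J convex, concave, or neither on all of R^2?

convex

J is quadratic, so its Hessian is the constant matrix H = [[8, 6], [6, 8]].
det(H) = 28, tr(H) = 16.
det(H) > 0 and tr(H) > 0, so H is positive definite everywhere: convex.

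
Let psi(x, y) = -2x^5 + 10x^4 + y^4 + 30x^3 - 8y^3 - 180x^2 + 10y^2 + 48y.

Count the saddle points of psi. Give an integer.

6

psi separates as a function of x plus a function of y, so ∇psi=0 decouples.
∂psi/∂x = -10x(x - 4)(x - 3)(x + 3) = 0 at x ∈ {-3, 0, 3, 4}; ∂psi/∂y = 4(y - 4)(y - 3)(y + 1) = 0 at y ∈ {-1, 3, 4}.
The Hessian is diagonal: diag(psi_xx, psi_yy). Second derivatives: psi_xx(-3)=1260, psi_xx(0)=-360, psi_xx(3)=180, psi_xx(4)=-280; psi_yy(-1)=80, psi_yy(3)=-16, psi_yy(4)=20.
Saddle points occur where the two diagonal entries have opposite signs: (-3, 3), (0, -1), (0, 4), (3, 3), (4, -1), (4, 4). Count: 6.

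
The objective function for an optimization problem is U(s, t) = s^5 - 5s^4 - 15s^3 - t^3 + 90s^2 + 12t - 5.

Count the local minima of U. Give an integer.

U separates as a function of s plus a function of t, so ∇U=0 decouples.
∂U/∂s = 5s(s - 4)(s - 3)(s + 3) = 0 at s ∈ {-3, 0, 3, 4}; ∂U/∂t = -3(t - 2)(t + 2) = 0 at t ∈ {-2, 2}.
The Hessian is diagonal: diag(U_ss, U_tt). Second derivatives: U_ss(-3)=-630, U_ss(0)=180, U_ss(3)=-90, U_ss(4)=140; U_tt(-2)=12, U_tt(2)=-12.
Local minima occur where both diagonal entries positive: (0, -2), (4, -2). Count: 2.

2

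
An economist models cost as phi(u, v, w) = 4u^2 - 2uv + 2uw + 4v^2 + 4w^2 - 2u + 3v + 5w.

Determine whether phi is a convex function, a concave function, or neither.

convex

phi is quadratic, so its Hessian is the constant matrix H = [[8, -2, 2], [-2, 8, 0], [2, 0, 8]].
Leading principal minors: 8, 60, 448.
All positive ⇒ H ≻ 0 ⇒ convex.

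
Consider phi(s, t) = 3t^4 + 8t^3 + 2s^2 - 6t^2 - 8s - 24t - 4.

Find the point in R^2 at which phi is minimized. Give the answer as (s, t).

(2, 1)

phi(s,t) separates as P(s) + Q(t) − 4, so its minimum is min P + min Q − 4.
P'(s) = 4s - 8 vanishes at s ∈ {2}; Q'(t) = 12(t - 1)(t + 1)(t + 2) vanishes at t ∈ {-2, -1, 1}.
Local minima of P (where P''>0): P(2)=-8. Local minima of Q: Q(-2)=8, Q(1)=-19.
So the global minimum of phi is P(2) + Q(1) − 4 = -8 − 19 − 4 = -31, attained at (2, 1).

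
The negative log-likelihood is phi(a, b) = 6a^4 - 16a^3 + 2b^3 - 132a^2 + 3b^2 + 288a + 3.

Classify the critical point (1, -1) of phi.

The mixed partial ∂²phi/∂a∂b is 0, so the Hessian at any point is diag(phi_aa, phi_bb) = diag(24(3a^2 - 4a - 11), 6(2b + 1)).
At (1, -1): H = diag(-288, -6).
Both eigenvalues are negative, so H is negative definite: a local maximum.

local maximum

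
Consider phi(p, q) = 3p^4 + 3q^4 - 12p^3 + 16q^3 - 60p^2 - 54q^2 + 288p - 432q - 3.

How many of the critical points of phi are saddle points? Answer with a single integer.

4

phi separates as a function of p plus a function of q, so ∇phi=0 decouples.
∂phi/∂p = 12(p - 4)(p - 2)(p + 3) = 0 at p ∈ {-3, 2, 4}; ∂phi/∂q = 12(q - 3)(q + 3)(q + 4) = 0 at q ∈ {-4, -3, 3}.
The Hessian is diagonal: diag(phi_pp, phi_qq). Second derivatives: phi_pp(-3)=420, phi_pp(2)=-120, phi_pp(4)=168; phi_qq(-4)=84, phi_qq(-3)=-72, phi_qq(3)=504.
Saddle points occur where the two diagonal entries have opposite signs: (-3, -3), (2, -4), (2, 3), (4, -3). Count: 4.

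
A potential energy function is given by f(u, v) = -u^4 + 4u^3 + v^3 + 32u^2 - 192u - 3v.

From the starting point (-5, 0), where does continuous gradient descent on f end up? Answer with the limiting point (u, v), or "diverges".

f is separable, so gradient descent decouples: u follows -∂f/∂u, v follows -∂f/∂v.
∂f/∂u = -4(u - 4)(u - 3)(u + 4); at u=-5 this is 288, so u decreases.
∂f/∂v = 3(v - 1)(v + 1); at v=0 this is -3, so v increases.
The u-coordinate has no critical point in that direction and runs off to infinity.

diverges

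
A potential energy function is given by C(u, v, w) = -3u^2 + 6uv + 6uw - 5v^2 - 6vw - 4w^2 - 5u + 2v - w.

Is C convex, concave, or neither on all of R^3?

concave

C is quadratic, so its Hessian is the constant matrix H = [[-6, 6, 6], [6, -10, -6], [6, -6, -8]].
Leading principal minors: -6, 24, -48.
Signs alternate −, +, − ⇒ H ≺ 0 ⇒ concave.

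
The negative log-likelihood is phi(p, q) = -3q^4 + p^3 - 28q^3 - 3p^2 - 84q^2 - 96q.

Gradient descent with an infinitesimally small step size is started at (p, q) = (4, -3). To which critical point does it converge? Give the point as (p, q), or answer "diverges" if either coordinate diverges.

phi is separable, so gradient descent decouples: p follows -∂phi/∂p, q follows -∂phi/∂q.
∂phi/∂p = 3p(p - 2); at p=4 this is 24, so p decreases.
∂phi/∂q = -12(q + 1)(q + 2)(q + 4); at q=-3 this is -24, so q increases.
p converges to its nearest critical value 2 (a local min of the p-part); q converges to -2. The iterate converges to (2, -2).

(2, -2)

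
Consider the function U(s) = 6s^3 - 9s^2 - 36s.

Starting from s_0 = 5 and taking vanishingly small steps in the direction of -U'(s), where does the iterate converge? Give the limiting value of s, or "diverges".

2

U'(s) = 18(s - 2)(s + 1), so U'(5) = 324.
Gradient descent moves in the -U' direction, i.e. s is decreasing.
The nearest critical point in that direction is s = 2, where U'' = 54 > 0 (a local minimum). The iterate converges there.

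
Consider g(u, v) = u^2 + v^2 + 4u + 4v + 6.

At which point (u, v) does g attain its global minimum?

g(u,v) separates as P(u) + Q(v) + 6, so its minimum is min P + min Q + 6.
P'(u) = 2u + 4 vanishes at u ∈ {-2}; Q'(v) = 2v + 4 vanishes at v ∈ {-2}.
Local minima of P (where P''>0): P(-2)=-4. Local minima of Q: Q(-2)=-4.
So the global minimum of g is P(-2) + Q(-2) + 6 = -4 − 4 + 6 = -2, attained at (-2, -2).

(-2, -2)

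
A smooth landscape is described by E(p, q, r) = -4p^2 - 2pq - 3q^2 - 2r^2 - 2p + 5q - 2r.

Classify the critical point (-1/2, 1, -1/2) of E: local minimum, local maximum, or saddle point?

local maximum

The Hessian is constant: H = [[-8, -2, 0], [-2, -6, 0], [0, 0, -4]].
Leading principal minors: Δ₁ = -8, Δ₂ = 44, Δ₃ = -176.
The minors alternate sign starting negative (−, +, −), so H is negative definite: a local maximum.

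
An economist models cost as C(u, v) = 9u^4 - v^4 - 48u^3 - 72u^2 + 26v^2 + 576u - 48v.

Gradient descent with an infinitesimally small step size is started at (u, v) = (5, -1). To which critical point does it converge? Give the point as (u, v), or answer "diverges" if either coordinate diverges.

(4, 1)

C is separable, so gradient descent decouples: u follows -∂C/∂u, v follows -∂C/∂v.
∂C/∂u = 36(u - 4)(u - 2)(u + 2); at u=5 this is 756, so u decreases.
∂C/∂v = -4(v - 3)(v - 1)(v + 4); at v=-1 this is -96, so v increases.
u converges to its nearest critical value 4 (a local min of the u-part); v converges to 1. The iterate converges to (4, 1).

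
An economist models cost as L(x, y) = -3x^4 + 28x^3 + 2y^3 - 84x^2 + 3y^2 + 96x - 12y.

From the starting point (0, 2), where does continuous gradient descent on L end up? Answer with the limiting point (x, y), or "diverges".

diverges

L is separable, so gradient descent decouples: x follows -∂L/∂x, y follows -∂L/∂y.
∂L/∂x = -12(x - 4)(x - 2)(x - 1); at x=0 this is 96, so x decreases.
∂L/∂y = 6(y - 1)(y + 2); at y=2 this is 24, so y decreases.
The x-coordinate has no critical point in that direction and runs off to infinity.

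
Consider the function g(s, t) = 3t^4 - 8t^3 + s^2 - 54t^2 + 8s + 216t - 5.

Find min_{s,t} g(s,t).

-696

g(s,t) separates as P(s) + Q(t) − 5, so its minimum is min P + min Q − 5.
P'(s) = 2s + 8 vanishes at s ∈ {-4}; Q'(t) = 12(t - 3)(t - 2)(t + 3) vanishes at t ∈ {-3, 2, 3}.
Local minima of P (where P''>0): P(-4)=-16. Local minima of Q: Q(-3)=-675, Q(3)=189.
So the global minimum of g is P(-4) + Q(-3) − 5 = -16 − 675 − 5 = -696, attained at (-4, -3).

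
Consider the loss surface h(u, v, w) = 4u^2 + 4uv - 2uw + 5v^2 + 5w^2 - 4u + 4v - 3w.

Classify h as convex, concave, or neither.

convex

h is quadratic, so its Hessian is the constant matrix H = [[8, 4, -2], [4, 10, 0], [-2, 0, 10]].
Leading principal minors: 8, 64, 600.
All positive ⇒ H ≻ 0 ⇒ convex.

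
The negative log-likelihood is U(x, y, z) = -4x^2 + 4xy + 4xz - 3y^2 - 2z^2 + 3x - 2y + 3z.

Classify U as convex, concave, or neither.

concave

U is quadratic, so its Hessian is the constant matrix H = [[-8, 4, 4], [4, -6, 0], [4, 0, -4]].
Leading principal minors: -8, 32, -32.
Signs alternate −, +, − ⇒ H ≺ 0 ⇒ concave.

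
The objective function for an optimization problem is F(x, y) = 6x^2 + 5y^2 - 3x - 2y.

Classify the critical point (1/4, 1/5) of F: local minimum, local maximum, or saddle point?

The Hessian of F is constant: H = [[12, 0], [0, 10]].
det(H) = 12·10 − 0² = 120.
det(H) > 0 and tr(H) = 22 > 0, so H is positive definite and the point is a local minimum.

local minimum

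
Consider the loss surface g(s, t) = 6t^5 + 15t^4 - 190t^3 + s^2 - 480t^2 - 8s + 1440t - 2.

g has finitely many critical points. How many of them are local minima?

2

g separates as a function of s plus a function of t, so ∇g=0 decouples.
∂g/∂s = 2(s - 4) = 0 at s ∈ {4}; ∂g/∂t = 30(t - 4)(t - 1)(t + 3)(t + 4) = 0 at t ∈ {-4, -3, 1, 4}.
The Hessian is diagonal: diag(g_ss, g_tt). Second derivatives: g_ss(4)=2; g_tt(-4)=-1200, g_tt(-3)=840, g_tt(1)=-1800, g_tt(4)=5040.
Local minima occur where both diagonal entries positive: (4, -3), (4, 4). Count: 2.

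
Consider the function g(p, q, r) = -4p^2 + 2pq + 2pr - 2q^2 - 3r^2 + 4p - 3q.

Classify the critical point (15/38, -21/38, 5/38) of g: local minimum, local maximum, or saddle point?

The Hessian is constant: H = [[-8, 2, 2], [2, -4, 0], [2, 0, -6]].
Leading principal minors: Δ₁ = -8, Δ₂ = 28, Δ₃ = -152.
The minors alternate sign starting negative (−, +, −), so H is negative definite: a local maximum.

local maximum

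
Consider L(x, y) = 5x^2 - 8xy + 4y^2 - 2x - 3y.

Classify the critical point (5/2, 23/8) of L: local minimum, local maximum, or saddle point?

local minimum

The Hessian of L is constant: H = [[10, -8], [-8, 8]].
det(H) = 10·8 − (-8)² = 16.
det(H) > 0 and tr(H) = 18 > 0, so H is positive definite and the point is a local minimum.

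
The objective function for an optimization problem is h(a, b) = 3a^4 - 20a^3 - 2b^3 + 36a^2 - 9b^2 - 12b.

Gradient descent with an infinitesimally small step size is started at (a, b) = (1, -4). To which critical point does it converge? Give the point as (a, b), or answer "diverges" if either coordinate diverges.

h is separable, so gradient descent decouples: a follows -∂h/∂a, b follows -∂h/∂b.
∂h/∂a = 12a(a - 3)(a - 2); at a=1 this is 24, so a decreases.
∂h/∂b = -6(b + 1)(b + 2); at b=-4 this is -36, so b increases.
a converges to its nearest critical value 0 (a local min of the a-part); b converges to -2. The iterate converges to (0, -2).

(0, -2)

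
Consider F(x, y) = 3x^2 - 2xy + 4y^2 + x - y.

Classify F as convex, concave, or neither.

F is quadratic, so its Hessian is the constant matrix H = [[6, -2], [-2, 8]].
det(H) = 44, tr(H) = 14.
det(H) > 0 and tr(H) > 0, so H is positive definite everywhere: convex.

convex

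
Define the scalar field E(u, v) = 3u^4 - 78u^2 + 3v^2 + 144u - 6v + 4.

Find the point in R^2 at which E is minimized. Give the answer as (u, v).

E(u,v) separates as P(u) + Q(v) + 4, so its minimum is min P + min Q + 4.
P'(u) = 12(u - 3)(u - 1)(u + 4) vanishes at u ∈ {-4, 1, 3}; Q'(v) = 6v - 6 vanishes at v ∈ {1}.
Local minima of P (where P''>0): P(-4)=-1056, P(3)=-27. Local minima of Q: Q(1)=-3.
So the global minimum of E is P(-4) + Q(1) + 4 = -1056 − 3 + 4 = -1055, attained at (-4, 1).

(-4, 1)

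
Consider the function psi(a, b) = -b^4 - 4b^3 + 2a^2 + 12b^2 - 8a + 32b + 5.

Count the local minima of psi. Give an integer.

psi separates as a function of a plus a function of b, so ∇psi=0 decouples.
∂psi/∂a = 4(a - 2) = 0 at a ∈ {2}; ∂psi/∂b = -4(b - 2)(b + 1)(b + 4) = 0 at b ∈ {-4, -1, 2}.
The Hessian is diagonal: diag(psi_aa, psi_bb). Second derivatives: psi_aa(2)=4; psi_bb(-4)=-72, psi_bb(-1)=36, psi_bb(2)=-72.
Local minima occur where both diagonal entries positive: (2, -1). Count: 1.

1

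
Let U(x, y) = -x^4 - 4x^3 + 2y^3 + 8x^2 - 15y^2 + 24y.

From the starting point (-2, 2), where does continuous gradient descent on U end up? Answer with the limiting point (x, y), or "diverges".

(0, 4)

U is separable, so gradient descent decouples: x follows -∂U/∂x, y follows -∂U/∂y.
∂U/∂x = -4x(x - 1)(x + 4); at x=-2 this is -48, so x increases.
∂U/∂y = 6(y - 4)(y - 1); at y=2 this is -12, so y increases.
x converges to its nearest critical value 0 (a local min of the x-part); y converges to 4. The iterate converges to (0, 4).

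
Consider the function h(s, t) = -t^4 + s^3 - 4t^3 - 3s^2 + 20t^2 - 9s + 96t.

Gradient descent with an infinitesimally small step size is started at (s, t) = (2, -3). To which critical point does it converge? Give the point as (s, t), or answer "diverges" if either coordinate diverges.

(3, -2)

h is separable, so gradient descent decouples: s follows -∂h/∂s, t follows -∂h/∂t.
∂h/∂s = 3(s - 3)(s + 1); at s=2 this is -9, so s increases.
∂h/∂t = -4(t - 3)(t + 2)(t + 4); at t=-3 this is -24, so t increases.
s converges to its nearest critical value 3 (a local min of the s-part); t converges to -2. The iterate converges to (3, -2).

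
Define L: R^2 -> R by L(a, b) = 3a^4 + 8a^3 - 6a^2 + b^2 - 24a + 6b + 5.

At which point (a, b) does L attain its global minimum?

L(a,b) separates as P(a) + Q(b) + 5, so its minimum is min P + min Q + 5.
P'(a) = 12(a - 1)(a + 1)(a + 2) vanishes at a ∈ {-2, -1, 1}; Q'(b) = 2b + 6 vanishes at b ∈ {-3}.
Local minima of P (where P''>0): P(-2)=8, P(1)=-19. Local minima of Q: Q(-3)=-9.
So the global minimum of L is P(1) + Q(-3) + 5 = -19 − 9 + 5 = -23, attained at (1, -3).

(1, -3)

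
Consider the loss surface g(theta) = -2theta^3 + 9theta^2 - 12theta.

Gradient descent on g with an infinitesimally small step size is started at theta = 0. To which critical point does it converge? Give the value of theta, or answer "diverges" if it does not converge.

g'(theta) = -6(theta - 2)(theta - 1), so g'(0) = -12.
Gradient descent moves in the -g' direction, i.e. theta is increasing.
The nearest critical point in that direction is theta = 1, where g'' = 6 > 0 (a local minimum). The iterate converges there.

1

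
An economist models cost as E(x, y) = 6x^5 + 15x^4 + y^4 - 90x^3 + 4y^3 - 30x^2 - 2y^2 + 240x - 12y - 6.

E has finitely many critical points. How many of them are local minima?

4

E separates as a function of x plus a function of y, so ∇E=0 decouples.
∂E/∂x = 30(x - 2)(x - 1)(x + 1)(x + 4) = 0 at x ∈ {-4, -1, 1, 2}; ∂E/∂y = 4(y - 1)(y + 1)(y + 3) = 0 at y ∈ {-3, -1, 1}.
The Hessian is diagonal: diag(E_xx, E_yy). Second derivatives: E_xx(-4)=-2700, E_xx(-1)=540, E_xx(1)=-300, E_xx(2)=540; E_yy(-3)=32, E_yy(-1)=-16, E_yy(1)=32.
Local minima occur where both diagonal entries positive: (-1, -3), (-1, 1), (2, -3), (2, 1). Count: 4.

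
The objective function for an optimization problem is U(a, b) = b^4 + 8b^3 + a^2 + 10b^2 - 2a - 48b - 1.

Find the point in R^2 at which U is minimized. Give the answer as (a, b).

U(a,b) separates as P(a) + Q(b) − 1, so its minimum is min P + min Q − 1.
P'(a) = 2a - 2 vanishes at a ∈ {1}; Q'(b) = 4(b - 1)(b + 3)(b + 4) vanishes at b ∈ {-4, -3, 1}.
Local minima of P (where P''>0): P(1)=-1. Local minima of Q: Q(-4)=96, Q(1)=-29.
So the global minimum of U is P(1) + Q(1) − 1 = -1 − 29 − 1 = -31, attained at (1, 1).

(1, 1)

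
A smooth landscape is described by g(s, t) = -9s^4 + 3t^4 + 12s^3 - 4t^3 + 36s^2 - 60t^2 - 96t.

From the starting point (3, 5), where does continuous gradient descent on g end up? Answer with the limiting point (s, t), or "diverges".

diverges

g is separable, so gradient descent decouples: s follows -∂g/∂s, t follows -∂g/∂t.
∂g/∂s = -36s(s - 2)(s + 1); at s=3 this is -432, so s increases.
∂g/∂t = 12(t - 4)(t + 1)(t + 2); at t=5 this is 504, so t decreases.
The s-coordinate has no critical point in that direction and runs off to infinity.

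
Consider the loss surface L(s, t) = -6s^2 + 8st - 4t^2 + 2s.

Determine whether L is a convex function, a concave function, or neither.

L is quadratic, so its Hessian is the constant matrix H = [[-12, 8], [8, -8]].
det(H) = 32, tr(H) = -20.
det(H) > 0 and tr(H) < 0, so H is negative definite everywhere: concave.

concave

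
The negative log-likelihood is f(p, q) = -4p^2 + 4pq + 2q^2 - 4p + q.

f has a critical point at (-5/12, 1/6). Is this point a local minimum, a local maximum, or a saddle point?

saddle point

The Hessian of f is constant: H = [[-8, 4], [4, 4]].
det(H) = (-8)·4 − 4² = -48.
Since det(H) < 0, H is indefinite and the critical point is a saddle point.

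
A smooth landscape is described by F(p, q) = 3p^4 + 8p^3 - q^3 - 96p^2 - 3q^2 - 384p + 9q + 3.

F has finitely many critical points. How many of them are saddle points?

3

F separates as a function of p plus a function of q, so ∇F=0 decouples.
∂F/∂p = 12(p - 4)(p + 2)(p + 4) = 0 at p ∈ {-4, -2, 4}; ∂F/∂q = -3(q - 1)(q + 3) = 0 at q ∈ {-3, 1}.
The Hessian is diagonal: diag(F_pp, F_qq). Second derivatives: F_pp(-4)=192, F_pp(-2)=-144, F_pp(4)=576; F_qq(-3)=12, F_qq(1)=-12.
Saddle points occur where the two diagonal entries have opposite signs: (-4, 1), (-2, -3), (4, 1). Count: 3.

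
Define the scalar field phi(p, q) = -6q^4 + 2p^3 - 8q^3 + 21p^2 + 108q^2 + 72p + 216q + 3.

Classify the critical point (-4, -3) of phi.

local maximum

The mixed partial ∂²phi/∂p∂q is 0, so the Hessian at any point is diag(phi_pp, phi_qq) = diag(6(2p + 7), 24(-3q^2 - 2q + 9)).
At (-4, -3): H = diag(-6, -288).
Both eigenvalues are negative, so H is negative definite: a local maximum.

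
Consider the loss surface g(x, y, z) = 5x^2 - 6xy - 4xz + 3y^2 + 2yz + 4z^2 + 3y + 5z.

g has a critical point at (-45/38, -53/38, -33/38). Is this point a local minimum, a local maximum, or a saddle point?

local minimum

The Hessian is constant: H = [[10, -6, -4], [-6, 6, 2], [-4, 2, 8]].
Leading principal minors: Δ₁ = 10, Δ₂ = 24, Δ₃ = 152.
All leading minors are positive, so H is positive definite: a local minimum.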